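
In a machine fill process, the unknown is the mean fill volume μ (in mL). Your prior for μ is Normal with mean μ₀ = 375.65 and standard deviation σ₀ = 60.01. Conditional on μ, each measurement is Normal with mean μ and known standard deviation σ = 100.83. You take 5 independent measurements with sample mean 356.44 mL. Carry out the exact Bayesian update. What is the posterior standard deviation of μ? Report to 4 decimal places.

For Normal data with known variance σ², a Normal(μ₀, σ₀²) prior on μ is conjugate. Posterior precision = 1/σ₀² + n/σ²; posterior mean is the precision-weighted average of μ₀ and x̄.
σ₀² = 60.01² = 3601.2001, σ² = 100.83² = 10166.6889; σ² + n·σ₀² = 10166.6889 + 5·3601.2001 = 28172.6894.
Posterior precision = 1/σ₀² + n/σ² = 1/3601.2001 + 5/10166.6889 = (σ² + n·σ₀²)/(σ₀²σ²) = 28172.6894/(3601.2001·10166.6889); posterior variance σₙ² = σ₀²σ²/(σ² + n·σ₀²) = 3601.2001·10166.6889/28172.6894 = 1299.566419.
Posterior SD = √σₙ² = √(3601.2001·10166.6889/28172.6894) = 36.0495.

36.0495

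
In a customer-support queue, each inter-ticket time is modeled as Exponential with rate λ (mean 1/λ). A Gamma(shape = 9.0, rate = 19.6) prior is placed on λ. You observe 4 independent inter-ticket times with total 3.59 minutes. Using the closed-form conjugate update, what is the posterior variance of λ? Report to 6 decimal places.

0.024174

With a Gamma(shape α, rate β) prior on the exponential rate λ, the posterior after n observations with total T = Σxᵢ is Gamma(α+n, β+T).
Posterior: Gamma(9.0+4, 19.6+3.59) = Gamma(13.0, 23.19).
Var = α/β² = 0.024174.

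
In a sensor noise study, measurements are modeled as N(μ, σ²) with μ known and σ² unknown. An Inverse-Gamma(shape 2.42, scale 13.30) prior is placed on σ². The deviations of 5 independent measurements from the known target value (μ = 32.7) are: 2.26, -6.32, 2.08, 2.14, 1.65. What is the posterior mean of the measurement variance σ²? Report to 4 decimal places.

10.6223

With known mean μ and an Inverse-Gamma(α, β) prior on σ², the Normal likelihood is conjugate: posterior is Inv-Gamma(α + n/2, β + Σ(xᵢ−μ)²/2).
Σ(xᵢ−μ)² = (2.26)² + (-6.32)² + (2.08)² + (2.14)² + (1.65)² = 56.6785.
Posterior: Inv-Gamma(2.42 + 5/2, 13.30 + 56.6785/2) = Inv-Gamma(4.92, 41.63925).
E[σ²|data] = β/(α−1) = 41.63925/3.92 = 10.6223.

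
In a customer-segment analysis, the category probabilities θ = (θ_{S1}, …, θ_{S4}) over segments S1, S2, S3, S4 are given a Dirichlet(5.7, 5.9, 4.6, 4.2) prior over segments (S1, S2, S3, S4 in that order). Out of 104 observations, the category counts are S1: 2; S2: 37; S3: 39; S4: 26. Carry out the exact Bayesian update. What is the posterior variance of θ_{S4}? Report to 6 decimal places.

The Dirichlet prior is conjugate to the Multinomial likelihood: each posterior αⱼ = prior αⱼ + observed count nⱼ.
Posterior concentration: (7.7, 42.9, 43.6, 30.2), total = 124.4.
Var[θ_j] = α_j(Σα−α_j)/((Σα)²(Σα+1)) = 30.2·94.2/(124.4²·125.4) = 0.001466.

0.001466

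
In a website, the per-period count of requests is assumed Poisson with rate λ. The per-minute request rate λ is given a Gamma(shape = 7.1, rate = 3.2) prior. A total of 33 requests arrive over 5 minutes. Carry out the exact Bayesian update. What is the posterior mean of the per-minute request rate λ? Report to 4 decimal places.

4.8902

With a Gamma(shape α, rate β) prior, the Poisson likelihood is conjugate: the posterior is Gamma(α + ΣXᵢ, β + n).
Posterior: Gamma(α+S, β+n) = Gamma(7.1+33, 3.2+5) = Gamma(40.1, 8.2).
Posterior mean = α/β = 40.1/8.2 = 4.8902.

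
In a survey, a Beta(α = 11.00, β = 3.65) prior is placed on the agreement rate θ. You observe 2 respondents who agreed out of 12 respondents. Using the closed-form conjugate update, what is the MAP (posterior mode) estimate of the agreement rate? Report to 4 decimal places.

0.4868

The Beta prior is conjugate to a Binomial/Bernoulli likelihood; the update adds successes to α and failures to β.
Posterior: Beta(α+k, β+n−k) = Beta(11.00+2, 3.65+10) = Beta(13.00, 13.65).
Mode of Beta(a,b) for a,b>1 is (a−1)/(a+b−2) = 12.00/24.65 = 0.4868.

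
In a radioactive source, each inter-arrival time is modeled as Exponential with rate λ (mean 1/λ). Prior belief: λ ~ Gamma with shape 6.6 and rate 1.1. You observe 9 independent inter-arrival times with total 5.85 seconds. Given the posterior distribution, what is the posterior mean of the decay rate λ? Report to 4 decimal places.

With a Gamma(shape α, rate β) prior on the exponential rate λ, the posterior after n observations with total T = Σxᵢ is Gamma(α+n, β+T).
Posterior: Gamma(6.6+9, 1.1+5.85) = Gamma(15.6, 6.95).
Posterior mean of λ = α/β = 15.6/6.95 = 2.2446.

2.2446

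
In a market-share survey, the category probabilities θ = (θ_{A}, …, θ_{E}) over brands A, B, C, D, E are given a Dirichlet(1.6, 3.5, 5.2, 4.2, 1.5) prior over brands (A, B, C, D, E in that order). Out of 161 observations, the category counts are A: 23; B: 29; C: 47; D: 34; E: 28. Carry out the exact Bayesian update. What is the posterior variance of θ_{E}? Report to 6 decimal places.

0.000780

The Dirichlet prior is conjugate to the Multinomial likelihood: each posterior αⱼ = prior αⱼ + observed count nⱼ.
Posterior concentration: (24.6, 32.5, 52.2, 38.2, 29.5), total = 177.0.
Var[θ_j] = α_j(Σα−α_j)/((Σα)²(Σα+1)) = 29.5·147.5/(177.0²·178.0) = 0.000780.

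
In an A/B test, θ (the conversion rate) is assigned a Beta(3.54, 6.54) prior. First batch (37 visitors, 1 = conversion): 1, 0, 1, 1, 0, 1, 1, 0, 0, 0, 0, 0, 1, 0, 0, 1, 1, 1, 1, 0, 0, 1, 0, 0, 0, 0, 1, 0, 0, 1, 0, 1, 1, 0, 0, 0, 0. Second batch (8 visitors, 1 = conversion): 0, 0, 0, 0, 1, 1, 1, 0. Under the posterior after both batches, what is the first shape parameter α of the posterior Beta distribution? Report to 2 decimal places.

The Beta prior is conjugate to a Binomial/Bernoulli likelihood; the update adds successes to α and failures to β.
After batch 1: Beta(3.54+15, 6.54+22) = Beta(18.54, 28.54).
After batch 2: Beta(18.54+3, 28.54+5) = Beta(21.54, 33.54).
Posterior α = 21.54.

21.54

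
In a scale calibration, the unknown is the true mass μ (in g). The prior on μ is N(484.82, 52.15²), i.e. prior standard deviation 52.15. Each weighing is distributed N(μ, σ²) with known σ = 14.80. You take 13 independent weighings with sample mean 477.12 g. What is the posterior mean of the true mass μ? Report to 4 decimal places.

477.1674

For Normal data with known variance σ², a Normal(μ₀, σ₀²) prior on μ is conjugate. Posterior precision = 1/σ₀² + n/σ²; posterior mean is the precision-weighted average of μ₀ and x̄.
n·x̄ = 13·477.12 = 6202.56.
σ₀² = 52.15² = 2719.6225, σ² = 14.80² = 219.04; σ² + n·σ₀² = 219.04 + 13·2719.6225 = 35574.1325.
Posterior mean = (μ₀/σ₀² + n·x̄/σ²)/(1/σ₀² + n/σ²) = (σ²·μ₀ + σ₀²·n·x̄)/(σ² + n·σ₀²) = (219.04·484.82 + 2719.6225·6202.56)/35574.1325 = 16974816.7064/35574.1325 = 477.1674.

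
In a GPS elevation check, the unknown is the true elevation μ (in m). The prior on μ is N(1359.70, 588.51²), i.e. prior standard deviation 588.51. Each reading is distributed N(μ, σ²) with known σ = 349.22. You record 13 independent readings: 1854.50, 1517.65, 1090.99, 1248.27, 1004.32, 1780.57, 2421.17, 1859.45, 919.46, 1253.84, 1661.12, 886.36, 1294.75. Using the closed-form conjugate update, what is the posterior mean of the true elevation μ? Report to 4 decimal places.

For Normal data with known variance σ², a Normal(μ₀, σ₀²) prior on μ is conjugate. Posterior precision = 1/σ₀² + n/σ²; posterior mean is the precision-weighted average of μ₀ and x̄.
Σxᵢ = 1854.50 + 1517.65 + 1090.99 + 1248.27 + 1004.32 + 1780.57 + 2421.17 + 1859.45 + 919.46 + 1253.84 + 1661.12 + 886.36 + 1294.75 = 18792.45, so n·x̄ = 18792.45.
σ₀² = 588.51² = 346344.0201, σ² = 349.22² = 121954.6084; σ² + n·σ₀² = 121954.6084 + 13·346344.0201 = 4624426.8697.
Posterior mean = (μ₀/σ₀² + n·x̄/σ²)/(1/σ₀² + n/σ²) = (σ²·μ₀ + σ₀²·n·x̄)/(σ² + n·σ₀²) = (121954.6084·1359.70 + 346344.0201·18792.45)/4624426.8697 = 6674474361.569725/4624426.8697 = 1443.3084.

1443.3084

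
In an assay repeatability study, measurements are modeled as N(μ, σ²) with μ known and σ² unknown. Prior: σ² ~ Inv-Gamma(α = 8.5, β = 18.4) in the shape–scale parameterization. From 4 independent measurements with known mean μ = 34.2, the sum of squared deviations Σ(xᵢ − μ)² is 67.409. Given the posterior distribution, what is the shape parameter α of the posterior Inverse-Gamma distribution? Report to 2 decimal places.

10.50

With known mean μ and an Inverse-Gamma(α, β) prior on σ², the Normal likelihood is conjugate: posterior is Inv-Gamma(α + n/2, β + Σ(xᵢ−μ)²/2).
Posterior: Inv-Gamma(8.5 + 4/2, 18.4 + 67.409/2) = Inv-Gamma(10.50, 52.1045).
Posterior α = 10.50.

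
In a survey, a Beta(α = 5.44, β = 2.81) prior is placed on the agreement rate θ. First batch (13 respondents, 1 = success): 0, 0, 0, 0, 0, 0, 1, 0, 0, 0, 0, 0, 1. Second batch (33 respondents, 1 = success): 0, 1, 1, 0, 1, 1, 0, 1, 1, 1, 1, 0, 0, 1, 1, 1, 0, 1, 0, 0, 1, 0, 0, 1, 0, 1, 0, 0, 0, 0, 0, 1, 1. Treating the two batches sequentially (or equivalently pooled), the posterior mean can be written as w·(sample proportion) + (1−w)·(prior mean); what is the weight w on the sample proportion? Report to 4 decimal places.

The Beta prior is conjugate to a Binomial/Bernoulli likelihood; the update adds successes to α and failures to β.
Total number of respondents: n = 13 + 33 = 46.
Posterior mean = (α₀+k)/(α₀+β₀+n) = [n/(α₀+β₀+n)]·(k/n) + [(α₀+β₀)/(α₀+β₀+n)]·α₀/(α₀+β₀), so only n and the prior enter the weight.
The weight on the data is w = n/(α₀+β₀+n) = 46/(5.44+2.81+46) = 46/54.25 = 0.8479.

0.8479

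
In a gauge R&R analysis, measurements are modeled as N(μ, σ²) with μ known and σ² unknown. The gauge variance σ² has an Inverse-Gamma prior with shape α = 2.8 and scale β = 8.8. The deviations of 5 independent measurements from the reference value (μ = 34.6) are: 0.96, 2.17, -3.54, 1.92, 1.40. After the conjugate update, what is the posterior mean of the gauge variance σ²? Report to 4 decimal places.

With known mean μ and an Inverse-Gamma(α, β) prior on σ², the Normal likelihood is conjugate: posterior is Inv-Gamma(α + n/2, β + Σ(xᵢ−μ)²/2).
Σ(xᵢ−μ)² = (0.96)² + (2.17)² + (-3.54)² + (1.92)² + (1.40)² = 23.8085.
Posterior: Inv-Gamma(2.8 + 5/2, 8.8 + 23.8085/2) = Inv-Gamma(5.30, 20.70425).
E[σ²|data] = β/(α−1) = 20.70425/4.30 = 4.8149.

4.8149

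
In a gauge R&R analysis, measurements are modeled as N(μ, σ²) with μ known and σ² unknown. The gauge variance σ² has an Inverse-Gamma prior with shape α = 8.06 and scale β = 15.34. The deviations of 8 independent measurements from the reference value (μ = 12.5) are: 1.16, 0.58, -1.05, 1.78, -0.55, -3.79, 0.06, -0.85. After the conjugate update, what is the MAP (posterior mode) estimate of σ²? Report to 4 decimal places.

1.9918

With known mean μ and an Inverse-Gamma(α, β) prior on σ², the Normal likelihood is conjugate: posterior is Inv-Gamma(α + n/2, β + Σ(xᵢ−μ)²/2).
Σ(xᵢ−μ)² = (1.16)² + (0.58)² + (-1.05)² + (1.78)² + (-0.55)² + (-3.79)² + (0.06)² + (-0.85)² = 21.3456.
Posterior: Inv-Gamma(8.06 + 8/2, 15.34 + 21.3456/2) = Inv-Gamma(12.06, 26.01280).
Mode = β/(α+1) = 26.01280/13.06 = 1.9918.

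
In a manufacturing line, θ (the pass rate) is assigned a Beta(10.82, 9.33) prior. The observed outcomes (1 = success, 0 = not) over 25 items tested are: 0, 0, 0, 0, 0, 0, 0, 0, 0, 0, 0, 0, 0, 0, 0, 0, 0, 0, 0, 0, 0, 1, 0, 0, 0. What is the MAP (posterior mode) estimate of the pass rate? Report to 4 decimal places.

The Beta prior is conjugate to a Binomial/Bernoulli likelihood; the update adds successes to α and failures to β.
Posterior: Beta(α+k, β+n−k) = Beta(10.82+1, 9.33+24) = Beta(11.82, 33.33).
Mode of Beta(a,b) for a,b>1 is (a−1)/(a+b−2) = 10.82/43.15 = 0.2508.

0.2508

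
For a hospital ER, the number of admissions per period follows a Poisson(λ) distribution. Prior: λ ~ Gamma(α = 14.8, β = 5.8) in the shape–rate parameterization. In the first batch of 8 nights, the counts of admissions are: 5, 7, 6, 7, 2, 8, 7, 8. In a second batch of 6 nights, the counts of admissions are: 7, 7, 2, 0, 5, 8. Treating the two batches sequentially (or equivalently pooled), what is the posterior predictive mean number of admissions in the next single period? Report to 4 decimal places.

With a Gamma(shape α, rate β) prior, the Poisson likelihood is conjugate: the posterior is Gamma(α + ΣXᵢ, β + n).
Batch 1: sum of counts S = 50 over n = 8 nights.
After batch 1: Gamma(α+S, β+n) = Gamma(14.8+50, 5.8+8) = Gamma(64.8, 13.8).
Batch 2: sum of counts S = 29 over n = 6 nights.
After batch 2: Gamma(α+S, β+n) = Gamma(64.8+29, 13.8+6) = Gamma(93.8, 19.8).
The predictive distribution for one future period is NegBinom with mean α/β = 4.7374.

4.7374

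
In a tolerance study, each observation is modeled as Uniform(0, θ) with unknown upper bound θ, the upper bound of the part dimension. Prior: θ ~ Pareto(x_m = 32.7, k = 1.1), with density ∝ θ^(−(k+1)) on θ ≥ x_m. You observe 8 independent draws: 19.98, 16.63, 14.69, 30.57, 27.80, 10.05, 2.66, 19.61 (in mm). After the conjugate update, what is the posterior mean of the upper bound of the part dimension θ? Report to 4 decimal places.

36.7370

A Pareto(scale x_m, shape k) prior on the upper bound θ of Uniform(0, θ) is conjugate: posterior is Pareto(max(x_m, max xᵢ), k + n).
Sample maximum = 30.57; prior scale x_m = 32.7 → posterior scale = max = 32.70.
Posterior shape = 1.1 + 8 = 9.1.
E[θ|data] = k·x_m/(k−1) = 9.1·32.70/8.1 = 36.7370.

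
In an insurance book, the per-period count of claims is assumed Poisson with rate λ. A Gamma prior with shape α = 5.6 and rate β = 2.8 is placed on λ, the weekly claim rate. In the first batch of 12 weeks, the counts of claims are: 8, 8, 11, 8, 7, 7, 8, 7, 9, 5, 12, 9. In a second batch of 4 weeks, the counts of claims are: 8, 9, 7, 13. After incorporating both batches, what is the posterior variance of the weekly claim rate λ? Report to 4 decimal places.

0.4006

With a Gamma(shape α, rate β) prior, the Poisson likelihood is conjugate: the posterior is Gamma(α + ΣXᵢ, β + n).
Batch 1: sum of counts S = 99 over n = 12 weeks.
After batch 1: Gamma(α+S, β+n) = Gamma(5.6+99, 2.8+12) = Gamma(104.6, 14.8).
Batch 2: sum of counts S = 37 over n = 4 weeks.
After batch 2: Gamma(α+S, β+n) = Gamma(104.6+37, 14.8+4) = Gamma(141.6, 18.8).
Var = α/β² = 141.6/18.8² = 0.4006.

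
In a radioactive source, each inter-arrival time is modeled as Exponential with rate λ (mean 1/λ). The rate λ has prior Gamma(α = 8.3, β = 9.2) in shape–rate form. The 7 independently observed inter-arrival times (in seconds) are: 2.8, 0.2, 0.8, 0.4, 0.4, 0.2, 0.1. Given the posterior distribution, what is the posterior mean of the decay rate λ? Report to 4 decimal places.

1.0851

With a Gamma(shape α, rate β) prior on the exponential rate λ, the posterior after n observations with total T = Σxᵢ is Gamma(α+n, β+T).
Sum of observations T = 4.9 seconds; n = 7.
Posterior: Gamma(8.3+7, 9.2+4.9) = Gamma(15.3, 14.1).
Posterior mean of λ = α/β = 15.3/14.1 = 1.0851.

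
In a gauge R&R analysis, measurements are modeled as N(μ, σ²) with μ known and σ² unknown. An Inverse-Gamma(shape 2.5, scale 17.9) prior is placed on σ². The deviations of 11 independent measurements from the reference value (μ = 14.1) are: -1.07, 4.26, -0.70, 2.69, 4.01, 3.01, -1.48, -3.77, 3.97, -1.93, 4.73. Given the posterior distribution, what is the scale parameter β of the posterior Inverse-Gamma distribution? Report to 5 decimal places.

73.11040

With known mean μ and an Inverse-Gamma(α, β) prior on σ², the Normal likelihood is conjugate: posterior is Inv-Gamma(α + n/2, β + Σ(xᵢ−μ)²/2).
Σ(xᵢ−μ)² = (-1.07)² + (4.26)² + (-0.70)² + (2.69)² + (4.01)² + (3.01)² + (-1.48)² + (-3.77)² + (3.97)² + (-1.93)² + (4.73)² = 110.4208.
Posterior: Inv-Gamma(2.5 + 11/2, 17.9 + 110.4208/2) = Inv-Gamma(8.00, 73.11040).
Posterior β = 73.11040.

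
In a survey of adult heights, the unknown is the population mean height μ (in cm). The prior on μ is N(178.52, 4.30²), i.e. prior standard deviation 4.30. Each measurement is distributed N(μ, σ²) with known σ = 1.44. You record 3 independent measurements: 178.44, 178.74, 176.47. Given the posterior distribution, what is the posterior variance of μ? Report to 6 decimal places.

For Normal data with known variance σ², a Normal(μ₀, σ₀²) prior on μ is conjugate. Posterior precision = 1/σ₀² + n/σ²; posterior mean is the precision-weighted average of μ₀ and x̄.
σ₀² = 4.30² = 18.49, σ² = 1.44² = 2.0736; σ² + n·σ₀² = 2.0736 + 3·18.49 = 57.5436.
Posterior precision = 1/σ₀² + n/σ² = 1/18.49 + 3/2.0736 = (σ² + n·σ₀²)/(σ₀²σ²) = 57.5436/(18.49·2.0736); posterior variance σₙ² = σ₀²σ²/(σ² + n·σ₀²) = 18.49·2.0736/57.5436 = 0.666292.

0.666292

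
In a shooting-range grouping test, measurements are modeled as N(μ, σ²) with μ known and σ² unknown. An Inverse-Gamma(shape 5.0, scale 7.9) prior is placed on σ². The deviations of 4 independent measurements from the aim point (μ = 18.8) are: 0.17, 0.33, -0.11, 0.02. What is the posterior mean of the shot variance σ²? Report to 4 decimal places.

1.3292

With known mean μ and an Inverse-Gamma(α, β) prior on σ², the Normal likelihood is conjugate: posterior is Inv-Gamma(α + n/2, β + Σ(xᵢ−μ)²/2).
Σ(xᵢ−μ)² = (0.17)² + (0.33)² + (-0.11)² + (0.02)² = 0.1503.
Posterior: Inv-Gamma(5.0 + 4/2, 7.9 + 0.1503/2) = Inv-Gamma(7.00, 7.97515).
E[σ²|data] = β/(α−1) = 7.97515/6.00 = 1.3292.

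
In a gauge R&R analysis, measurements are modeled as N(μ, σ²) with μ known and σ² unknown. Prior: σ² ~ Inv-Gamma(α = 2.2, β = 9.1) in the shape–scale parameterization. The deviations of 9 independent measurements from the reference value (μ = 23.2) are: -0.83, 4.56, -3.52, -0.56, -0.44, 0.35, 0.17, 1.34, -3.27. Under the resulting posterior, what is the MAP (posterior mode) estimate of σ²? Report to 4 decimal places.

4.2351

With known mean μ and an Inverse-Gamma(α, β) prior on σ², the Normal likelihood is conjugate: posterior is Inv-Gamma(α + n/2, β + Σ(xᵢ−μ)²/2).
Σ(xᵢ−μ)² = (-0.83)² + (4.56)² + (-3.52)² + (-0.56)² + (-0.44)² + (0.35)² + (0.17)² + (1.34)² + (-3.27)² = 47.0200.
Posterior: Inv-Gamma(2.2 + 9/2, 9.1 + 47.0200/2) = Inv-Gamma(6.70, 32.61000).
Mode = β/(α+1) = 32.61000/7.70 = 4.2351.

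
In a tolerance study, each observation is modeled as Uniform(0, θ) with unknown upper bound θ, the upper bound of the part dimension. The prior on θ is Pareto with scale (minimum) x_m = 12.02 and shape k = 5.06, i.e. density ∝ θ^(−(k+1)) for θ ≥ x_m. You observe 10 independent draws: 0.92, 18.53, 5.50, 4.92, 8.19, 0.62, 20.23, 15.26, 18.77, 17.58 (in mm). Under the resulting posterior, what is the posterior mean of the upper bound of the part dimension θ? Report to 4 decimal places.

A Pareto(scale x_m, shape k) prior on the upper bound θ of Uniform(0, θ) is conjugate: posterior is Pareto(max(x_m, max xᵢ), k + n).
Sample maximum = 20.23; prior scale x_m = 12.02 → posterior scale = max = 20.23.
Posterior shape = 5.06 + 10 = 15.06.
E[θ|data] = k·x_m/(k−1) = 15.06·20.23/14.06 = 21.6688.

21.6688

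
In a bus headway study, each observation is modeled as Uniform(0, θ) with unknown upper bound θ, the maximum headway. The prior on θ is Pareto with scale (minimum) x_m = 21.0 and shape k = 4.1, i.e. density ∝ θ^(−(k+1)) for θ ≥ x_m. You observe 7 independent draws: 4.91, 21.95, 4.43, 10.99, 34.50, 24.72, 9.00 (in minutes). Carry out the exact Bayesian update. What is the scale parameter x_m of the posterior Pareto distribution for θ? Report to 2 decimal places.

34.50

A Pareto(scale x_m, shape k) prior on the upper bound θ of Uniform(0, θ) is conjugate: posterior is Pareto(max(x_m, max xᵢ), k + n).
Sample maximum = 34.50; prior scale x_m = 21.0 → posterior scale = max = 34.50.
Posterior shape = 4.1 + 7 = 11.1.
Posterior scale x_m = 34.50.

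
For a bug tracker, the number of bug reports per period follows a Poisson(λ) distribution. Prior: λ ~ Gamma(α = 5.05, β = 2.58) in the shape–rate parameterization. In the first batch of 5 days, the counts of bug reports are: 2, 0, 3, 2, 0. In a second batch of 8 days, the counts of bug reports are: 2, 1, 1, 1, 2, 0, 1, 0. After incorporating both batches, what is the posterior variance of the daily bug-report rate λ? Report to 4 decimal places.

With a Gamma(shape α, rate β) prior, the Poisson likelihood is conjugate: the posterior is Gamma(α + ΣXᵢ, β + n).
Batch 1: sum of counts S = 7 over n = 5 days.
After batch 1: Gamma(α+S, β+n) = Gamma(5.05+7, 2.58+5) = Gamma(12.05, 7.58).
Batch 2: sum of counts S = 8 over n = 8 days.
After batch 2: Gamma(α+S, β+n) = Gamma(12.05+8, 7.58+8) = Gamma(20.05, 15.58).
Var = α/β² = 20.05/15.58² = 0.0826.

0.0826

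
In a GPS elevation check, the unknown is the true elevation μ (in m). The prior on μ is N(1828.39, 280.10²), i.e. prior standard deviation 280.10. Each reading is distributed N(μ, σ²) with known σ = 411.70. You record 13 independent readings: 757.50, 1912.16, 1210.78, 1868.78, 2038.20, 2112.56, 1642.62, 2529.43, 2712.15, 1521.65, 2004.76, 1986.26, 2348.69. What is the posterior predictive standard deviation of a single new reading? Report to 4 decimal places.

For Normal data with known variance σ², a Normal(μ₀, σ₀²) prior on μ is conjugate. Posterior precision = 1/σ₀² + n/σ²; posterior mean is the precision-weighted average of μ₀ and x̄.
σ₀² = 280.10² = 78456.01, σ² = 411.70² = 169496.89; σ² + n·σ₀² = 169496.89 + 13·78456.01 = 1189425.02.
Posterior precision = 1/σ₀² + n/σ² = 1/78456.01 + 13/169496.89 = (σ² + n·σ₀²)/(σ₀²σ²) = 1189425.02/(78456.01·169496.89); posterior variance σₙ² = σ₀²σ²/(σ² + n·σ₀²) = 78456.01·169496.89/1189425.02 = 11180.233704.
Predictive variance for one new observation = σₙ² + σ² = 78456.01·169496.89/1189425.02 + 169496.89 = σ²·(σ₀² + 1189425.02)/1189425.02 = 169496.89·1267881.03/1189425.02 = 180677.123704; SD = √(169496.89·1267881.03/1189425.02) = 425.0613.

425.0613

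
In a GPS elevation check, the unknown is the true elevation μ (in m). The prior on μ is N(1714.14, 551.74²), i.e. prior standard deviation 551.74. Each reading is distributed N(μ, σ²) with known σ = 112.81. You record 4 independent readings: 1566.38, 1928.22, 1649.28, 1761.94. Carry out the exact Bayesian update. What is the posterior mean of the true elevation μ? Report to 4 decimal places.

1726.3276

For Normal data with known variance σ², a Normal(μ₀, σ₀²) prior on μ is conjugate. Posterior precision = 1/σ₀² + n/σ²; posterior mean is the precision-weighted average of μ₀ and x̄.
Σxᵢ = 1566.38 + 1928.22 + 1649.28 + 1761.94 = 6905.82, so n·x̄ = 6905.82.
σ₀² = 551.74² = 304417.0276, σ² = 112.81² = 12726.0961; σ² + n·σ₀² = 12726.0961 + 4·304417.0276 = 1230394.2065.
Posterior mean = (μ₀/σ₀² + n·x̄/σ²)/(1/σ₀² + n/σ²) = (σ²·μ₀ + σ₀²·n·x̄)/(σ² + n·σ₀²) = (12726.0961·1714.14 + 304417.0276·6905.82)/1230394.2065 = 2124063507.909486/1230394.2065 = 1726.3276.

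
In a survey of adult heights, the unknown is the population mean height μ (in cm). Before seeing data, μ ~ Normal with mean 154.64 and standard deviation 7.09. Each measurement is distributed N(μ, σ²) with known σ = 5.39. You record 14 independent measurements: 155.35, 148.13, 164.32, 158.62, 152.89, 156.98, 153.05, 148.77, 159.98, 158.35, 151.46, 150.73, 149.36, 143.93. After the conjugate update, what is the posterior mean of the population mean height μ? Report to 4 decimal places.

For Normal data with known variance σ², a Normal(μ₀, σ₀²) prior on μ is conjugate. Posterior precision = 1/σ₀² + n/σ²; posterior mean is the precision-weighted average of μ₀ and x̄.
Σxᵢ = 155.35 + 148.13 + 164.32 + 158.62 + 152.89 + 156.98 + 153.05 + 148.77 + 159.98 + 158.35 + 151.46 + 150.73 + 149.36 + 143.93 = 2151.92, so n·x̄ = 2151.92.
σ₀² = 7.09² = 50.2681, σ² = 5.39² = 29.0521; σ² + n·σ₀² = 29.0521 + 14·50.2681 = 732.8055.
Posterior mean = (μ₀/σ₀² + n·x̄/σ²)/(1/σ₀² + n/σ²) = (σ²·μ₀ + σ₀²·n·x̄)/(σ² + n·σ₀²) = (29.0521·154.64 + 50.2681·2151.92)/732.8055 = 112665.546496/732.8055 = 153.7455.

153.7455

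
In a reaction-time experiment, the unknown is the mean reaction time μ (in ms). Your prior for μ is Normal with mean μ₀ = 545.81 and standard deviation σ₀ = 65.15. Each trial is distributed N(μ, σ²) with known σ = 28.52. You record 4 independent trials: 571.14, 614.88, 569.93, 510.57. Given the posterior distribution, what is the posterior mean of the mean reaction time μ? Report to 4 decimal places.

565.6782

For Normal data with known variance σ², a Normal(μ₀, σ₀²) prior on μ is conjugate. Posterior precision = 1/σ₀² + n/σ²; posterior mean is the precision-weighted average of μ₀ and x̄.
Σxᵢ = 571.14 + 614.88 + 569.93 + 510.57 = 2266.52, so n·x̄ = 2266.52.
σ₀² = 65.15² = 4244.5225, σ² = 28.52² = 813.3904; σ² + n·σ₀² = 813.3904 + 4·4244.5225 = 17791.4804.
Posterior mean = (μ₀/σ₀² + n·x̄/σ²)/(1/σ₀² + n/σ²) = (σ²·μ₀ + σ₀²·n·x̄)/(σ² + n·σ₀²) = (813.3904·545.81 + 4244.5225·2266.52)/17791.4804 = 10064251.750924/17791.4804 = 565.6782.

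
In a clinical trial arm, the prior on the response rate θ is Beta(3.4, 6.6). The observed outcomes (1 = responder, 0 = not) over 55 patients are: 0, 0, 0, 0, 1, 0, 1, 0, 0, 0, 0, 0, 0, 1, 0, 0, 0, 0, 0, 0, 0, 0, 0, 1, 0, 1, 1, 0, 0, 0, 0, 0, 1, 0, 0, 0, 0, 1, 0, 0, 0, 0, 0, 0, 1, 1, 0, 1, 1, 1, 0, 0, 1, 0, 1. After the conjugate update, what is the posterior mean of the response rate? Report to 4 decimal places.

The Beta prior is conjugate to a Binomial/Bernoulli likelihood; the update adds successes to α and failures to β.
Posterior: Beta(α+k, β+n−k) = Beta(3.4+15, 6.6+40) = Beta(18.4, 46.6).
Posterior mean = α/(α+β) = 18.4/65.0 = 0.2831.

0.2831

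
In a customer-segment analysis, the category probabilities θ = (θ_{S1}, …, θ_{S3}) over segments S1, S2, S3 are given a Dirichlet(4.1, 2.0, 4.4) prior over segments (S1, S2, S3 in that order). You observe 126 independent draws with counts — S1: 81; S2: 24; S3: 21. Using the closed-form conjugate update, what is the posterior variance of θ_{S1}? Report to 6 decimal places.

0.001707

The Dirichlet prior is conjugate to the Multinomial likelihood: each posterior αⱼ = prior αⱼ + observed count nⱼ.
Posterior concentration: (85.1, 26.0, 25.4), total = 136.5.
Var[θ_j] = α_j(Σα−α_j)/((Σα)²(Σα+1)) = 85.1·51.4/(136.5²·137.5) = 0.001707.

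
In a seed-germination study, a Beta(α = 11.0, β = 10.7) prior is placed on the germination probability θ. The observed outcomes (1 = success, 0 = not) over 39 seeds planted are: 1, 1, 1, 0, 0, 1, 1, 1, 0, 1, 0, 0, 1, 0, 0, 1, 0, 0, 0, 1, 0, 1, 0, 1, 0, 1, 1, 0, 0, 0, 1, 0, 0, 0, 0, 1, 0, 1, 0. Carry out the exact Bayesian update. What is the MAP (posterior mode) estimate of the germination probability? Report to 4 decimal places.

The Beta prior is conjugate to a Binomial/Bernoulli likelihood; the update adds successes to α and failures to β.
Posterior: Beta(α+k, β+n−k) = Beta(11.0+17, 10.7+22) = Beta(28.0, 32.7).
Mode of Beta(a,b) for a,b>1 is (a−1)/(a+b−2) = 27.0/58.7 = 0.4600.

0.4600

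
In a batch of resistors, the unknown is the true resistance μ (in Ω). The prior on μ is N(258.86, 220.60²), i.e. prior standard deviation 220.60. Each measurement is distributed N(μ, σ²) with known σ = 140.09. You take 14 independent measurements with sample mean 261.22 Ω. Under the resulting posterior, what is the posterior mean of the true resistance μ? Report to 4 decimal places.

261.1539

For Normal data with known variance σ², a Normal(μ₀, σ₀²) prior on μ is conjugate. Posterior precision = 1/σ₀² + n/σ²; posterior mean is the precision-weighted average of μ₀ and x̄.
n·x̄ = 14·261.22 = 3657.08.
σ₀² = 220.60² = 48664.36, σ² = 140.09² = 19625.2081; σ² + n·σ₀² = 19625.2081 + 14·48664.36 = 700926.2481.
Posterior mean = (μ₀/σ₀² + n·x̄/σ²)/(1/σ₀² + n/σ²) = (σ²·μ₀ + σ₀²·n·x̄)/(σ² + n·σ₀²) = (19625.2081·258.86 + 48664.36·3657.08)/700926.2481 = 183049639.037566/700926.2481 = 261.1539.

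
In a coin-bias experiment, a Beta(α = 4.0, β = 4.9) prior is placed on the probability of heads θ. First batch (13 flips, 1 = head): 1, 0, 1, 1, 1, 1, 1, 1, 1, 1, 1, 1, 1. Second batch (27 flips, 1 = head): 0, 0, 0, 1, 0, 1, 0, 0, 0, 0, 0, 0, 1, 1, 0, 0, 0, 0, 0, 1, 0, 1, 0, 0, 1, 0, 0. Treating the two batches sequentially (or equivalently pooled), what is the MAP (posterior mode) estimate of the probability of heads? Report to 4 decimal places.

0.4691

The Beta prior is conjugate to a Binomial/Bernoulli likelihood; the update adds successes to α and failures to β.
After batch 1: Beta(4.0+12, 4.9+1) = Beta(16.0, 5.9).
After batch 2: Beta(16.0+7, 5.9+20) = Beta(23.0, 25.9).
Mode of Beta(a,b) for a,b>1 is (a−1)/(a+b−2) = 22.0/46.9 = 0.4691.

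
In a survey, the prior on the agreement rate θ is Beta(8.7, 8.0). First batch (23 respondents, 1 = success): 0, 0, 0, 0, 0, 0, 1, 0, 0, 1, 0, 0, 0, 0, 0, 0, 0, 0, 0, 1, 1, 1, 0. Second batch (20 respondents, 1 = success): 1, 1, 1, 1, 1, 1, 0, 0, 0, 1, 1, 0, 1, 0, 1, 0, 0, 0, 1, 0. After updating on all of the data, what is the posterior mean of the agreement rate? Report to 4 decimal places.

0.4137

The Beta prior is conjugate to a Binomial/Bernoulli likelihood; the update adds successes to α and failures to β.
After batch 1: Beta(8.7+5, 8.0+18) = Beta(13.7, 26.0).
After batch 2: Beta(13.7+11, 26.0+9) = Beta(24.7, 35.0).
Posterior mean = α/(α+β) = 24.7/59.7 = 0.4137.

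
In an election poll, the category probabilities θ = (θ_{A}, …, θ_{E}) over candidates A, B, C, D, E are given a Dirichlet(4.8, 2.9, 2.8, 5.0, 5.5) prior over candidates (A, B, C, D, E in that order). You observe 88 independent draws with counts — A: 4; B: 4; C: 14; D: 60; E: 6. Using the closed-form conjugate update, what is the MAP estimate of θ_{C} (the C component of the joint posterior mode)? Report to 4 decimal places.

0.1519

The Dirichlet prior is conjugate to the Multinomial likelihood: each posterior αⱼ = prior αⱼ + observed count nⱼ.
Posterior concentration: (8.8, 6.9, 16.8, 65.0, 11.5), total = 109.0.
Joint mode component: (α_{C}−1)/(Σα−K) = 15.8/104.0 = 0.1519.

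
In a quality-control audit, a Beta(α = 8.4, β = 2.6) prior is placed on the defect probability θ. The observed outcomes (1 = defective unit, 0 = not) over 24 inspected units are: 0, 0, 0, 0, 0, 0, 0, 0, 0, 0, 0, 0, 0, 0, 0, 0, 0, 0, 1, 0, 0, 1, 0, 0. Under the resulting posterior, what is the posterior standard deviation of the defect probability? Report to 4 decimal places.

0.0762

The Beta prior is conjugate to a Binomial/Bernoulli likelihood; the update adds successes to α and failures to β.
Posterior: Beta(α+k, β+n−k) = Beta(8.4+2, 2.6+22) = Beta(10.4, 24.6).
Var = αβ/((α+β)²(α+β+1)) = 10.4·24.6/(35.0²·36.0) = 0.00580136; SD = √0.00580136 = 0.0762.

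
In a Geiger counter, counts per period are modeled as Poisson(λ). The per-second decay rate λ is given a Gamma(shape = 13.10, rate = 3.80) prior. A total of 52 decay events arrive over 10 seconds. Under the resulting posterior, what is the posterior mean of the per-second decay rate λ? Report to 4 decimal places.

With a Gamma(shape α, rate β) prior, the Poisson likelihood is conjugate: the posterior is Gamma(α + ΣXᵢ, β + n).
Posterior: Gamma(α+S, β+n) = Gamma(13.10+52, 3.80+10) = Gamma(65.10, 13.80).
Posterior mean = α/β = 65.10/13.80 = 4.7174.

4.7174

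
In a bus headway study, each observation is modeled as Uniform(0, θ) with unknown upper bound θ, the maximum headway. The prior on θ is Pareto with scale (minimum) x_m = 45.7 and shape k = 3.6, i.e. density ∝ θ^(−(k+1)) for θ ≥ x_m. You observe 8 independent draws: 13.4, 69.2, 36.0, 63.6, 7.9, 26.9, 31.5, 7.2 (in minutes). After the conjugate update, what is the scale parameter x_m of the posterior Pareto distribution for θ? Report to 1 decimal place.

69.2

A Pareto(scale x_m, shape k) prior on the upper bound θ of Uniform(0, θ) is conjugate: posterior is Pareto(max(x_m, max xᵢ), k + n).
Sample maximum = 69.2; prior scale x_m = 45.7 → posterior scale = max = 69.2.
Posterior shape = 3.6 + 8 = 11.6.
Posterior scale x_m = 69.2.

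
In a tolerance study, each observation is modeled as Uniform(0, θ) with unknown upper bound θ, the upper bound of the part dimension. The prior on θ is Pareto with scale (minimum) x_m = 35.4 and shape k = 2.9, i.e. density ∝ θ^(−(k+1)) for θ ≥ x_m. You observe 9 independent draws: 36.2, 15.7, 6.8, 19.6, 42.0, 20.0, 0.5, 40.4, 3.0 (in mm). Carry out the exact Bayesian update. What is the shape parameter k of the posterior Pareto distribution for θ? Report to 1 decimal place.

11.9

A Pareto(scale x_m, shape k) prior on the upper bound θ of Uniform(0, θ) is conjugate: posterior is Pareto(max(x_m, max xᵢ), k + n).
Sample maximum = 42.0; prior scale x_m = 35.4 → posterior scale = max = 42.0.
Posterior shape = 2.9 + 9 = 11.9.
Posterior shape k = 11.9.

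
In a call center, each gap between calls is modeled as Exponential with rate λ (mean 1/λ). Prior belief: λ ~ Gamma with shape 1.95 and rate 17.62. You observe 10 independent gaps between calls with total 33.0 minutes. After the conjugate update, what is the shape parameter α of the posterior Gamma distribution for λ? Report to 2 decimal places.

11.95

With a Gamma(shape α, rate β) prior on the exponential rate λ, the posterior after n observations with total T = Σxᵢ is Gamma(α+n, β+T).
Posterior: Gamma(1.95+10, 17.62+33.0) = Gamma(11.95, 50.62).
Posterior α = 11.95.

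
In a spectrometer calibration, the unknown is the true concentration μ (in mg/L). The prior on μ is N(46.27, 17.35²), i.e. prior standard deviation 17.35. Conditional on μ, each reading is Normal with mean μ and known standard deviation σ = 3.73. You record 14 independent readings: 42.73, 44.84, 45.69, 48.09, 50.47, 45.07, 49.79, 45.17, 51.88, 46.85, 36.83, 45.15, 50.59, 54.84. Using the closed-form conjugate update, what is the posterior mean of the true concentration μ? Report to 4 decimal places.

46.9969

For Normal data with known variance σ², a Normal(μ₀, σ₀²) prior on μ is conjugate. Posterior precision = 1/σ₀² + n/σ²; posterior mean is the precision-weighted average of μ₀ and x̄.
Σxᵢ = 42.73 + 44.84 + 45.69 + 48.09 + 50.47 + 45.07 + 49.79 + 45.17 + 51.88 + 46.85 + 36.83 + 45.15 + 50.59 + 54.84 = 657.99, so n·x̄ = 657.99.
σ₀² = 17.35² = 301.0225, σ² = 3.73² = 13.9129; σ² + n·σ₀² = 13.9129 + 14·301.0225 = 4228.2279.
Posterior mean = (μ₀/σ₀² + n·x̄/σ²)/(1/σ₀² + n/σ²) = (σ²·μ₀ + σ₀²·n·x̄)/(σ² + n·σ₀²) = (13.9129·46.27 + 301.0225·657.99)/4228.2279 = 198713.544658/4228.2279 = 46.9969.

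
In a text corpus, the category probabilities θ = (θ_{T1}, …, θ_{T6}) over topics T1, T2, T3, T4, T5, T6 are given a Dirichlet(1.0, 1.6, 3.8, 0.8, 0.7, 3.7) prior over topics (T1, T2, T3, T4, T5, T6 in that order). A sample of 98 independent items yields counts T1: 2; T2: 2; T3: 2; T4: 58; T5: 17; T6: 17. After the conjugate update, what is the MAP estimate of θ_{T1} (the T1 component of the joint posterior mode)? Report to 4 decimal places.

The Dirichlet prior is conjugate to the Multinomial likelihood: each posterior αⱼ = prior αⱼ + observed count nⱼ.
Posterior concentration: (3.0, 3.6, 5.8, 58.8, 17.7, 20.7), total = 109.6.
Joint mode component: (α_{T1}−1)/(Σα−K) = 2.0/103.6 = 0.0193.

0.0193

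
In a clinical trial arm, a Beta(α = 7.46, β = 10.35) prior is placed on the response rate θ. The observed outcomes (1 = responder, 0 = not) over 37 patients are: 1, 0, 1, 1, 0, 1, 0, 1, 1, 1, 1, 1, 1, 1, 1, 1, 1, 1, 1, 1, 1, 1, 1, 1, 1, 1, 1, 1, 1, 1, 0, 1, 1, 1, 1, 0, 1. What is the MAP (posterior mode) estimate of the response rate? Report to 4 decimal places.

0.7283

The Beta prior is conjugate to a Binomial/Bernoulli likelihood; the update adds successes to α and failures to β.
Posterior: Beta(α+k, β+n−k) = Beta(7.46+32, 10.35+5) = Beta(39.46, 15.35).
Mode of Beta(a,b) for a,b>1 is (a−1)/(a+b−2) = 38.46/52.81 = 0.7283.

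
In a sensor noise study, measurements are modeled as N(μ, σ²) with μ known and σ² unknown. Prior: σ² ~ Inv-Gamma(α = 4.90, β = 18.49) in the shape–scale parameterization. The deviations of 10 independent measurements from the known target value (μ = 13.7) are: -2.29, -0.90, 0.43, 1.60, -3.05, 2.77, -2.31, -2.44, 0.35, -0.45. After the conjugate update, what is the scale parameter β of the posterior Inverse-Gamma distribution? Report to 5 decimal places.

With known mean μ and an Inverse-Gamma(α, β) prior on σ², the Normal likelihood is conjugate: posterior is Inv-Gamma(α + n/2, β + Σ(xᵢ−μ)²/2).
Σ(xᵢ−μ)² = (-2.29)² + (-0.90)² + (0.43)² + (1.60)² + (-3.05)² + (2.77)² + (-2.31)² + (-2.44)² + (0.35)² + (-0.45)² = 37.3891.
Posterior: Inv-Gamma(4.90 + 10/2, 18.49 + 37.3891/2) = Inv-Gamma(9.90, 37.18455).
Posterior β = 37.18455.

37.18455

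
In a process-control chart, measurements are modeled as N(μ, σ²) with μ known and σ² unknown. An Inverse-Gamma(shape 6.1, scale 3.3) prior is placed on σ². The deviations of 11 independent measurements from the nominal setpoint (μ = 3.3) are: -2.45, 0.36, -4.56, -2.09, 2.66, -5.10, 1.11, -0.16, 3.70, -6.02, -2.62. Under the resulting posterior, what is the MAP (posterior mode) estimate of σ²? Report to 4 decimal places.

5.1203

With known mean μ and an Inverse-Gamma(α, β) prior on σ², the Normal likelihood is conjugate: posterior is Inv-Gamma(α + n/2, β + Σ(xᵢ−μ)²/2).
Σ(xᵢ−μ)² = (-2.45)² + (0.36)² + (-4.56)² + (-2.09)² + (2.66)² + (-5.10)² + (1.11)² + (-0.16)² + (3.70)² + (-6.02)² + (-2.62)² = 122.4319.
Posterior: Inv-Gamma(6.1 + 11/2, 3.3 + 122.4319/2) = Inv-Gamma(11.60, 64.51595).
Mode = β/(α+1) = 64.51595/12.60 = 5.1203.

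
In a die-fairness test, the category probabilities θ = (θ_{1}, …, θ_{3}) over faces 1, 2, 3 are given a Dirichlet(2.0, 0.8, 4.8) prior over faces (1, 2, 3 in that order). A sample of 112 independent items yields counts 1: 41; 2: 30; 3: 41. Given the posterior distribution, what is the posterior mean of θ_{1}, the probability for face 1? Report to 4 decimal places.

The Dirichlet prior is conjugate to the Multinomial likelihood: each posterior αⱼ = prior αⱼ + observed count nⱼ.
Posterior concentration: (43.0, 30.8, 45.8), total = 119.6.
E[θ_{1}|data] = α_{1}/Σα = 43.0/119.6 = 0.3595.

0.3595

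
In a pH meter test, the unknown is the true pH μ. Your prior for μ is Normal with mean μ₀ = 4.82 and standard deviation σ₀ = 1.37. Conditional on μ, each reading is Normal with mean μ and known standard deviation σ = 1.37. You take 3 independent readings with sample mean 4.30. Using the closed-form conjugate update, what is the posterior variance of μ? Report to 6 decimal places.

0.469225

For Normal data with known variance σ², a Normal(μ₀, σ₀²) prior on μ is conjugate. Posterior precision = 1/σ₀² + n/σ²; posterior mean is the precision-weighted average of μ₀ and x̄.
σ₀² = 1.37² = 1.8769, σ² = 1.37² = 1.8769; σ² + n·σ₀² = 1.8769 + 3·1.8769 = 7.5076.
Posterior precision = 1/σ₀² + n/σ² = 1/1.8769 + 3/1.8769 = (σ² + n·σ₀²)/(σ₀²σ²) = 7.5076/(1.8769·1.8769); posterior variance σₙ² = σ₀²σ²/(σ² + n·σ₀²) = 1.8769·1.8769/7.5076 = 0.469225.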